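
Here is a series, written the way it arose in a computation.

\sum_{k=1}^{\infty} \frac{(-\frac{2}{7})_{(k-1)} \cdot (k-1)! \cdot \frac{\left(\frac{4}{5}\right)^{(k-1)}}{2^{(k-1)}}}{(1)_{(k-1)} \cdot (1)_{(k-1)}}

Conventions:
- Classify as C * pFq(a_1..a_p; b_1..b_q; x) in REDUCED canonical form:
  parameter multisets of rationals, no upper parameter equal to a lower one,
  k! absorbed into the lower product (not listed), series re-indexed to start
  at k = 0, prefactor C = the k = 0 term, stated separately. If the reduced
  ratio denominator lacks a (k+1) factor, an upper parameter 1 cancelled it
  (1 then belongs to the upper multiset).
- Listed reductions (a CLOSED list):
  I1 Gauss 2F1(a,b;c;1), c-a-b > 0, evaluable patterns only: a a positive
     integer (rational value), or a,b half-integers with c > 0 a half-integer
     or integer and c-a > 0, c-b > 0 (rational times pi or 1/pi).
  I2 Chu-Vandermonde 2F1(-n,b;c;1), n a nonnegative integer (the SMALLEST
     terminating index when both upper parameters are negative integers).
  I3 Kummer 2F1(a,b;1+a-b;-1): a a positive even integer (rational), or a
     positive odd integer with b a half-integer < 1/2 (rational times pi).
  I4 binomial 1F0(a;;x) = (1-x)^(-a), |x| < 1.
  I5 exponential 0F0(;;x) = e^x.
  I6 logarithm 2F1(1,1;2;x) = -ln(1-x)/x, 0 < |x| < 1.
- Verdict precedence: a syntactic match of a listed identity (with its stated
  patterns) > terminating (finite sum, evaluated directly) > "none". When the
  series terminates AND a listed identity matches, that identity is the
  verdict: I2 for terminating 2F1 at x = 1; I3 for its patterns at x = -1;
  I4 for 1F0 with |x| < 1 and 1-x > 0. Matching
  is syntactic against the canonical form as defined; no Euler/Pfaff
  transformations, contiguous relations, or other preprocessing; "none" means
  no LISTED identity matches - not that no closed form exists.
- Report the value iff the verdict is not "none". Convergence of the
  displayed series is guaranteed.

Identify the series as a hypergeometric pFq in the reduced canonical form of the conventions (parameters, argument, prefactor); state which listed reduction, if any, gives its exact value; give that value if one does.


Prefactor 1, argument \frac{2}{5}: 1F0 with upper {-\frac{2}{7}} over lower {-}. Verdict: binomial (I4) fires (the 1F0 binomial series: exponent 2/7, x = \frac{2}{5}). Hence: \left(\frac{3}{5}\right)^{\frac{2}{7}}.

The tell: with t_0 = 1, the parameter 1 appears in both the upper and lower lists and cancels.
Adjacent-term ratio: r(k) = \frac{2}{5} * (k-\frac{2}{7}) / [(k+1)] ; factor over Q: parameters, x = \frac{2}{5}, and C = 1.


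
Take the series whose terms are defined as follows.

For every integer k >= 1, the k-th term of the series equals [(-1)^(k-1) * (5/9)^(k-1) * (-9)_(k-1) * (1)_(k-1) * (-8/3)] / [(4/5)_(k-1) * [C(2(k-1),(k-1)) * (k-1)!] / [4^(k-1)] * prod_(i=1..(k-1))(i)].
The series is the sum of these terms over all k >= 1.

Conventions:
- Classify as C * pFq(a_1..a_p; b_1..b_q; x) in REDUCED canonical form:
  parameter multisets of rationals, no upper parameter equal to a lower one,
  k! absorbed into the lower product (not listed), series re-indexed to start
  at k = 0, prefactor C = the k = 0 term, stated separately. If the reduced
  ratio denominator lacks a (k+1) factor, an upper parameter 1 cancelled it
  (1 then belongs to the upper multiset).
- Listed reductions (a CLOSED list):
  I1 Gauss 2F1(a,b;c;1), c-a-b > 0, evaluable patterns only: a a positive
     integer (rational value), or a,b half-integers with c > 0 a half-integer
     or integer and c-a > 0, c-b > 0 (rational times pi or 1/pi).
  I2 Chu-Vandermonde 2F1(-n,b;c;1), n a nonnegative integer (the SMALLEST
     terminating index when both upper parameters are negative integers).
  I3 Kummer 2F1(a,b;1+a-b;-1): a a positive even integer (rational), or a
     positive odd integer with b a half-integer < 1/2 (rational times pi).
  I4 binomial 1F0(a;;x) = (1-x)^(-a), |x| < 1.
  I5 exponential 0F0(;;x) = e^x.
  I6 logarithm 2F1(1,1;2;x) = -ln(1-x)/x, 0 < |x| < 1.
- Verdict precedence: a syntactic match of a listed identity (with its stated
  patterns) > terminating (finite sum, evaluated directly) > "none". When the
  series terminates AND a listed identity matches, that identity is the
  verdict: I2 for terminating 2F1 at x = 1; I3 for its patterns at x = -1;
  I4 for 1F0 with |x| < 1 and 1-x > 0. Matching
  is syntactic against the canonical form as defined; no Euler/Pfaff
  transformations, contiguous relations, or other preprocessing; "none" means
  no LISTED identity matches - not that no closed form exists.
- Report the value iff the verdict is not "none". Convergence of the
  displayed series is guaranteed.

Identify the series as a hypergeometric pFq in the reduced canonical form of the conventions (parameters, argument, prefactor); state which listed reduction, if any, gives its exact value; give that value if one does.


Structural cue: from the first term -8/3: the product of the first k integers (C = -8/3) is k!.
Adjacent-term ratio: r(k) = (-5/9) * (k-9) (k+1) / [(k+1/2) (k+4/5) (k+1)] - poly over poly, x = (-5/9) from leading terms; C = -8/3 at k = 0.

At argument -5/9: a 2F2 with upper {-9, 1}, lower {1/2, 4/5}, scaled by C = -8/3. Verdict: terminating - no listed pattern fits, but -9 in the upper list cuts the series at k = 9; direct evaluation. Value: -279065672746737956181644/2145894739400681648379.


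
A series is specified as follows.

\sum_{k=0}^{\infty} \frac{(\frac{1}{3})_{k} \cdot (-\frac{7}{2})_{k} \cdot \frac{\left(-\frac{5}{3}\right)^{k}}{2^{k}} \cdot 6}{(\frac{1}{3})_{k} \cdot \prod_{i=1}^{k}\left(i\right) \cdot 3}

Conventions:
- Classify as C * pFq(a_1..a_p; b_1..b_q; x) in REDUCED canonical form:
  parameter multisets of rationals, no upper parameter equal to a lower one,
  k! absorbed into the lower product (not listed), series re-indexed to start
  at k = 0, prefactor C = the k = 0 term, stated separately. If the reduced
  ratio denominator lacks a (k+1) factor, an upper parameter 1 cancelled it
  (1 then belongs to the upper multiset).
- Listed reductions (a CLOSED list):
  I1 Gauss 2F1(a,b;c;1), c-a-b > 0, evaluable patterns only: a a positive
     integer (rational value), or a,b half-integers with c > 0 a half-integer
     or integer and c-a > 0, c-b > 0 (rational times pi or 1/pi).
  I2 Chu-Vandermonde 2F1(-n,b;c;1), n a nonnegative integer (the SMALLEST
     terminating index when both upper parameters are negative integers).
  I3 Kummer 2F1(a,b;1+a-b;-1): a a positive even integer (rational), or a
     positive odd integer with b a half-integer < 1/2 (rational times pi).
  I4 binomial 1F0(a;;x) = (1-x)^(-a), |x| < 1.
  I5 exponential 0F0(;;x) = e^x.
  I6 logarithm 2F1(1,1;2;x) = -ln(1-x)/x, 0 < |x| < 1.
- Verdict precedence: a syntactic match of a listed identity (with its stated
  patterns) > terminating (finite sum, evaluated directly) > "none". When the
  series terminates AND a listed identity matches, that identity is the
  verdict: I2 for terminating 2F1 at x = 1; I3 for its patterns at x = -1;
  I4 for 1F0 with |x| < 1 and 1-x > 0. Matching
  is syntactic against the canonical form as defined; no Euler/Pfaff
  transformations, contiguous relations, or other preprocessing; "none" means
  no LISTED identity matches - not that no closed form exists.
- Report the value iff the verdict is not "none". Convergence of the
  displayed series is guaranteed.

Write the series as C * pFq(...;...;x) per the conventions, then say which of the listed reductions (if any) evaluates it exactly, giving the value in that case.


Canonical form: C = 2 times 1F0 with upper {-\frac{7}{2}}, lower {-}, x = -\frac{5}{6}. Verdict at x = -\frac{5}{6}: the binomial series (I4) matches (the 1F0 binomial series: exponent 7/2, x = -\frac{5}{6}). Exact value: 2 \cdot \left(\frac{11}{6}\right)^{\frac{7}{2}}.

The tell: from the first term 2: the product of the first k integers (C = 2, x = -5/6) is k!.
Adjacent-term ratio: r(k) = -\frac{5}{6} * (k-\frac{7}{2}) / [(k+1)] - rational in k, leading ratio -\frac{5}{6}; with t_0 = 2, classification follows.


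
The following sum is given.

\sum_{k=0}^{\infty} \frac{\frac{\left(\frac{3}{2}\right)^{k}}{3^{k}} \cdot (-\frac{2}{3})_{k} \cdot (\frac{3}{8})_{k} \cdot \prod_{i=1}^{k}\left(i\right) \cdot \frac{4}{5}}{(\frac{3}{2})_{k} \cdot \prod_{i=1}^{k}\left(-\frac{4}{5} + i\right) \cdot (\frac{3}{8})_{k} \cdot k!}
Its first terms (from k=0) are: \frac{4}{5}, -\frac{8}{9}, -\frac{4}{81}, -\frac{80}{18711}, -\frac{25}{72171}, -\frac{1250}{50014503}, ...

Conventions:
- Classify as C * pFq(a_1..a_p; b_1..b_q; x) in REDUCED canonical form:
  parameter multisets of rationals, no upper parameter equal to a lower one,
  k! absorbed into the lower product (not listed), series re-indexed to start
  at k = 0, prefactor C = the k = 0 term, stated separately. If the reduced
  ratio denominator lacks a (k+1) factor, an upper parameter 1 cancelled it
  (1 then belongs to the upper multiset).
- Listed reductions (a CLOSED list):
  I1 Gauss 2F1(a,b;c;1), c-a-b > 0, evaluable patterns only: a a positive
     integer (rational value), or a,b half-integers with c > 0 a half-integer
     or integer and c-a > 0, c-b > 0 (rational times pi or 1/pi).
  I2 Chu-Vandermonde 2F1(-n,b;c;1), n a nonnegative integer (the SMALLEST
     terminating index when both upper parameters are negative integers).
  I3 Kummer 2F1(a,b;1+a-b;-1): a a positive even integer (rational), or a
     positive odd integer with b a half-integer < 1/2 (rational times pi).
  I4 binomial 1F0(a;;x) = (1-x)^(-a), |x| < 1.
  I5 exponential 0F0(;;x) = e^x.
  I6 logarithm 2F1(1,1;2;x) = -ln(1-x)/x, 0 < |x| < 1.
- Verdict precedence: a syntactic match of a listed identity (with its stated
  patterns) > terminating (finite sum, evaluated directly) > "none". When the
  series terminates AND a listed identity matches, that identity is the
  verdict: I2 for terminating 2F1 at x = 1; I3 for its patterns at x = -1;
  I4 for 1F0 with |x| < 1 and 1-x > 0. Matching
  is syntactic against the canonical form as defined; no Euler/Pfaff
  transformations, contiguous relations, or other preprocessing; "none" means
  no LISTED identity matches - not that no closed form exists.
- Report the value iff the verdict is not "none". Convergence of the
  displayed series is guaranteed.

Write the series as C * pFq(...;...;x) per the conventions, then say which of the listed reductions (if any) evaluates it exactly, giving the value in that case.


Canonical form: C = \frac{4}{5} times 2F2 with upper {-\frac{2}{3}, 1}, lower {\frac{1}{5}, \frac{3}{2}}, x = \frac{1}{2}. Verdict: none here - no I1-I6 shape fits x = \frac{1}{2} with lower {\frac{1}{5}, \frac{3}{2}}.

Key step: from the first term \frac{4}{5}: the running product (C = 4/5) telescopes to a rising factorial.
Term ratio: r(k) = \frac{1}{2} * (k-\frac{2}{3}) (k+1) / [(k+\frac{1}{5}) (k+\frac{3}{2}) (k+1)] - poly over poly, x = \frac{1}{2} from leading terms; C = \frac{4}{5} at k = 0.


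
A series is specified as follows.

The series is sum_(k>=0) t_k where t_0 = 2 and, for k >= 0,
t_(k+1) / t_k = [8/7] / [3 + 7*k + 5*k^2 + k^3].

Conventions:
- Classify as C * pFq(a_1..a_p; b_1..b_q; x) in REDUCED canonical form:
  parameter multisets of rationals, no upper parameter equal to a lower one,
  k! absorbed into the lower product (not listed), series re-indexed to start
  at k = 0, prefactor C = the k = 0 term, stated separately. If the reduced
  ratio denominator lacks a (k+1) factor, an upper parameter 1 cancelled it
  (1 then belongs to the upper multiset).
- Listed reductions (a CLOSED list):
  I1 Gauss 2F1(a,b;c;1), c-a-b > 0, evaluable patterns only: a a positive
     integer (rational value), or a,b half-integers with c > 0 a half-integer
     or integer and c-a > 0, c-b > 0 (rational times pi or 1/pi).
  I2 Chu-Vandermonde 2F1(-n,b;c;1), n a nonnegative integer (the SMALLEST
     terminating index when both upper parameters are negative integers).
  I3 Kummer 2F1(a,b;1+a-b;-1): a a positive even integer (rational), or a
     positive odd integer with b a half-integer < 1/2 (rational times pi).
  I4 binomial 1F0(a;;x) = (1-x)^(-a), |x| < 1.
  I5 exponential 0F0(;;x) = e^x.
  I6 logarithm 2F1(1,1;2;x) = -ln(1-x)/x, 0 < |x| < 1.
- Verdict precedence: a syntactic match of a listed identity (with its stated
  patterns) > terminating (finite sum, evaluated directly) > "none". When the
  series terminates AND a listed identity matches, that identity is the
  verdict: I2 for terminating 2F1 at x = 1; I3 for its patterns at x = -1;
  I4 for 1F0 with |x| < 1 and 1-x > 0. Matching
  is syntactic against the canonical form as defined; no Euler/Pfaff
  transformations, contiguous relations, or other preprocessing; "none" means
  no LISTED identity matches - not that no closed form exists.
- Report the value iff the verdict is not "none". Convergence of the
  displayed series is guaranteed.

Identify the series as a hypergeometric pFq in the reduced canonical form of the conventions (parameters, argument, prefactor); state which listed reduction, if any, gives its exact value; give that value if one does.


Classification (C = 2): 0F2 with upper {-}, lower {1, 3}, argument x = 8/7. Verdict: no listed reduction: x = 8/7 and upper {-} fail every I1-I6 pattern.

Structural cue: from the first term 2: factor the ratio over Q (C = 2, x = 8/7): negated roots = parameters.
Adjacent-term ratio: r(k) = (8/7) * 1 / [(k+1) (k+3) (k+1)] ; factor over Q: parameters, x = (8/7), and C = 2.


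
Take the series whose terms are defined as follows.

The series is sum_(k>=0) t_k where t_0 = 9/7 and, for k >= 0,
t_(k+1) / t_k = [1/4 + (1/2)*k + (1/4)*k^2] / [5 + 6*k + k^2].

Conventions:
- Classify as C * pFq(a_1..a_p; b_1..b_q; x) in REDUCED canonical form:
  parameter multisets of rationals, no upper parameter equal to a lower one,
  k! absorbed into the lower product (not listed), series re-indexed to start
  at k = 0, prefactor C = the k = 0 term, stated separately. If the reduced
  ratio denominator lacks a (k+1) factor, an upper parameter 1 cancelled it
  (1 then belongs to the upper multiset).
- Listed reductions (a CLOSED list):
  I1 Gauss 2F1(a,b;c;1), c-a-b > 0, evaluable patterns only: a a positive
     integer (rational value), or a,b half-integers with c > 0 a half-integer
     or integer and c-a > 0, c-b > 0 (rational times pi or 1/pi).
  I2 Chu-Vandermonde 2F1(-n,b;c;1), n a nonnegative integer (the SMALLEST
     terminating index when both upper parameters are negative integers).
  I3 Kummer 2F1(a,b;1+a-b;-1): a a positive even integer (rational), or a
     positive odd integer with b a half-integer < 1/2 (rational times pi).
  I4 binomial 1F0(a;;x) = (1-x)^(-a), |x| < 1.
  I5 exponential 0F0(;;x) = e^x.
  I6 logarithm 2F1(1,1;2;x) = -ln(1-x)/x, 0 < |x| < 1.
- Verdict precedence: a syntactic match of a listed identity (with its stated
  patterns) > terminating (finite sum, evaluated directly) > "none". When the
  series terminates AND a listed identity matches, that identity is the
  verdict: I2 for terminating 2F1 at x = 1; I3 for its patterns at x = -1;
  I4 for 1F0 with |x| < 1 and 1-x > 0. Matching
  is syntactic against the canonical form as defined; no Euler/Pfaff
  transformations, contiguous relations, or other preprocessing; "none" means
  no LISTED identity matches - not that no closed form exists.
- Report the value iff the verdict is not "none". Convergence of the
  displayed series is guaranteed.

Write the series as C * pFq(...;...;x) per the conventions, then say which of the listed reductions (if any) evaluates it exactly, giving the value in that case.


The series (x = 1/4) is 2F1: upper {1, 1}, lower {5}, prefactor 9/7. Verdict: none - at argument 1/4 the multisets {1, 1} ; {5} match no listed identity.

The tell: x = (1/4) and factor the ratio over Q (prefactor 9/7): negated roots = parameters.
Term ratio: r(k) = (1/4) * (k+1) (k+1) / [(k+5) (k+1)] ; factor over Q: parameters, x = (1/4), and C = 9/7.


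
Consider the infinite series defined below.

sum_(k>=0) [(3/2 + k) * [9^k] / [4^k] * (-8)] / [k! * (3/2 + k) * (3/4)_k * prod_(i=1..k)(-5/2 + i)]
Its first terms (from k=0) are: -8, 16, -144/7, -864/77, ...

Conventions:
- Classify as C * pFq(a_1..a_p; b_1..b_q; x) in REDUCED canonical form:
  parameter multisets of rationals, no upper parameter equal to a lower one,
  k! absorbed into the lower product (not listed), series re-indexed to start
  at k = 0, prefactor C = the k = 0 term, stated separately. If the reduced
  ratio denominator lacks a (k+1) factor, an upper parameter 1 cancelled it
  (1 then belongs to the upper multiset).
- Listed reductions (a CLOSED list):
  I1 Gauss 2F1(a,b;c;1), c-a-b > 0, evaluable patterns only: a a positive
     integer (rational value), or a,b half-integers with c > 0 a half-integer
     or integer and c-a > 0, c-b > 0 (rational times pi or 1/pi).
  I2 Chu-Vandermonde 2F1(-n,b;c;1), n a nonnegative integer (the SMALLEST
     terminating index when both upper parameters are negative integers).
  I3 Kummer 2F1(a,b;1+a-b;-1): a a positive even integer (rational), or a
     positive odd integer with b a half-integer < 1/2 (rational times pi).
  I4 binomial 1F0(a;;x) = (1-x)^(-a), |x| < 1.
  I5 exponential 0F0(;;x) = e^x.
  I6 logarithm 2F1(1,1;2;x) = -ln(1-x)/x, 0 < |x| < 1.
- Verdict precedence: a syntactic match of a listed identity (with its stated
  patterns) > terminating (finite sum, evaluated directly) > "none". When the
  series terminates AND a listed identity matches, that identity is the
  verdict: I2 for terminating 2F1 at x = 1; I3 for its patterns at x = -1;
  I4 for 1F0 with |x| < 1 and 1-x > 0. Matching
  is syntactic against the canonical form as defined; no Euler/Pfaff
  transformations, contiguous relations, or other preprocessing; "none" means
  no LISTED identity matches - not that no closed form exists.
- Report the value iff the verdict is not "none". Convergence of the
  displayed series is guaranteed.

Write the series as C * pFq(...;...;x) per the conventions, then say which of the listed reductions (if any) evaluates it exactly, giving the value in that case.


Key observation: x = (9/4) and the lower running product (C = -8) is a rising factorial.
Ratio: r(k) = (9/4) * 1 / [(k-3/2) (k+3/4) (k+1)] - poly over poly, x = (9/4) from leading terms; C = -8 at k = 0.

Reduced: x = 9/4, 0F2, upper = {-}, lower = {-3/2, 3/4}, C = -8. Verdict: none - at argument 9/4 the multisets {-} ; {-3/2, 3/4} match no listed identity.


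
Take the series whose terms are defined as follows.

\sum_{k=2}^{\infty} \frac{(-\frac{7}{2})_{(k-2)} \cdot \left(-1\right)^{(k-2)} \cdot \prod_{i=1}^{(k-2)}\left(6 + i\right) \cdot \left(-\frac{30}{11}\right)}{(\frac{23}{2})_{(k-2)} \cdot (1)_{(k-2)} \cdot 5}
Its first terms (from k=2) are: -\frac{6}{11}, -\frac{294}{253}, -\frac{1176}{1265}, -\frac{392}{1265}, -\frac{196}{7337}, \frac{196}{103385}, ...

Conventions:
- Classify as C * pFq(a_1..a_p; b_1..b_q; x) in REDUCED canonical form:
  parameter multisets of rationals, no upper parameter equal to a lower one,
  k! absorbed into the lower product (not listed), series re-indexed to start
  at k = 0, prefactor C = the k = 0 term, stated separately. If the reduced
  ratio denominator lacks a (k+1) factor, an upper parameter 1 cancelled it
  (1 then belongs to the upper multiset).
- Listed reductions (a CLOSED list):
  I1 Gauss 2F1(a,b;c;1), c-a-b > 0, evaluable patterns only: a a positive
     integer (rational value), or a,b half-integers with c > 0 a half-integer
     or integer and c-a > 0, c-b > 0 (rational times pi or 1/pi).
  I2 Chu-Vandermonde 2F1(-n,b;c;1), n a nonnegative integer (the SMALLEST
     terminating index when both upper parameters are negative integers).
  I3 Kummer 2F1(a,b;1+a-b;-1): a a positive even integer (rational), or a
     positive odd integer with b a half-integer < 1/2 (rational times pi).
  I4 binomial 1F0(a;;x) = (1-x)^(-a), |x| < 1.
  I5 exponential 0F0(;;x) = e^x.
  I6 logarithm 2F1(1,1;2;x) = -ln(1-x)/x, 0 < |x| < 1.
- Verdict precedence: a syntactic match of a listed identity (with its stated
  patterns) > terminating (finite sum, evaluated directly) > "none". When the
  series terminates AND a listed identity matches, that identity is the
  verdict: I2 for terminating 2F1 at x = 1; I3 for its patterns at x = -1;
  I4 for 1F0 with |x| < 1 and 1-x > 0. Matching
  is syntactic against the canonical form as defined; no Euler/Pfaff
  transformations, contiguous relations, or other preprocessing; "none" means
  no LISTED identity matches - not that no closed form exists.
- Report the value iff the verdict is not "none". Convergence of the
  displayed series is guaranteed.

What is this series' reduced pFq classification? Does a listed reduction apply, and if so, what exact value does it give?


The tell: t_0 = -\frac{6}{11} here, and (1)_k (C = -6/11, x = -1) is k! itself.
Step ratio: r(k) = -1 * (k-\frac{7}{2}) (k+7) / [(k+\frac{23}{2}) (k+1)] - poly over poly, x = -1 from leading terms; C = -\frac{6}{11} at k = 0.

At argument -1: a 2F1 with upper {-\frac{7}{2}, 7}, lower {\frac{23}{2}}, scaled by C = -\frac{6}{11}. Verdict at x = -1: Kummer's theorem (I3) matches (x = -1; c = \frac{23}{2} equals 1+a-b for upper {-\frac{7}{2}, 7}: listed pattern). Its exact value is \left(-\frac{3968055}{4194304}\right) \cdot \pi.


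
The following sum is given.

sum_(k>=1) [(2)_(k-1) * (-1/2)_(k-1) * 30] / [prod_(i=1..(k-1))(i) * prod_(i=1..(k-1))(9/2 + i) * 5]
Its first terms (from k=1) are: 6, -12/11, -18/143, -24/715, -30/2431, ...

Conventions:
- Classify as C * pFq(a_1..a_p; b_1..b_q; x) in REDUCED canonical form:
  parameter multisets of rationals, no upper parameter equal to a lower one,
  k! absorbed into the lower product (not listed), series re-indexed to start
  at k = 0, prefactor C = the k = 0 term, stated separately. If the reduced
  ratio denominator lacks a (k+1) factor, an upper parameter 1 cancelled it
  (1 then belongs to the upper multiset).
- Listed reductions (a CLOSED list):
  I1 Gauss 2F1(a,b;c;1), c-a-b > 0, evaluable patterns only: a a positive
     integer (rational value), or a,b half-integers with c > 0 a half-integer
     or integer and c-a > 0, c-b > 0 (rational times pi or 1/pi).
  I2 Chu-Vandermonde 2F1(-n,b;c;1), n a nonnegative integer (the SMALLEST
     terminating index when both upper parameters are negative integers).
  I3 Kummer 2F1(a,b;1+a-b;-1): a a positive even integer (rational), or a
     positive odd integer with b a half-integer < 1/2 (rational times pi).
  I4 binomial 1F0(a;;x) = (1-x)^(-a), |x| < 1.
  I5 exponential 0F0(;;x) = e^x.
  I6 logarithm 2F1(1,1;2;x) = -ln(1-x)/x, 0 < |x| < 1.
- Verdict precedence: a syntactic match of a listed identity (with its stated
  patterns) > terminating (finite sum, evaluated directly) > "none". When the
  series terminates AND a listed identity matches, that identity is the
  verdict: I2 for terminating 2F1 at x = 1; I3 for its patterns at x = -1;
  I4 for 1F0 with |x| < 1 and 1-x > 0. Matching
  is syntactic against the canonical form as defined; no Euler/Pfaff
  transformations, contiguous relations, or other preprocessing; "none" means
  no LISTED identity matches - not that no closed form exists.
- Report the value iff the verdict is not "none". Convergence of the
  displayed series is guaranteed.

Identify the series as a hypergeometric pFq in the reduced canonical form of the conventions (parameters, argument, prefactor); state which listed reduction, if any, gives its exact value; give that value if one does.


Key step: x = 1 and the product of the first k integers (C = 6, x = 1) is k!.
Ratio: r(k) = 1 * (k-1/2) (k+2) / [(k+11/2) (k+1)] - rational in k. x = 1; t_0 = 6; negate the roots.

This is 6 * 2F1(-1/2, 2; 11/2; 1) in reduced canonical form. Verdict at x = 1: the Gauss summation I1 matches (x = 1: the Gamma ratio telescopes since c-a-b = 4 > 0 and a = 2 in Z>0). Hence: 189/40.


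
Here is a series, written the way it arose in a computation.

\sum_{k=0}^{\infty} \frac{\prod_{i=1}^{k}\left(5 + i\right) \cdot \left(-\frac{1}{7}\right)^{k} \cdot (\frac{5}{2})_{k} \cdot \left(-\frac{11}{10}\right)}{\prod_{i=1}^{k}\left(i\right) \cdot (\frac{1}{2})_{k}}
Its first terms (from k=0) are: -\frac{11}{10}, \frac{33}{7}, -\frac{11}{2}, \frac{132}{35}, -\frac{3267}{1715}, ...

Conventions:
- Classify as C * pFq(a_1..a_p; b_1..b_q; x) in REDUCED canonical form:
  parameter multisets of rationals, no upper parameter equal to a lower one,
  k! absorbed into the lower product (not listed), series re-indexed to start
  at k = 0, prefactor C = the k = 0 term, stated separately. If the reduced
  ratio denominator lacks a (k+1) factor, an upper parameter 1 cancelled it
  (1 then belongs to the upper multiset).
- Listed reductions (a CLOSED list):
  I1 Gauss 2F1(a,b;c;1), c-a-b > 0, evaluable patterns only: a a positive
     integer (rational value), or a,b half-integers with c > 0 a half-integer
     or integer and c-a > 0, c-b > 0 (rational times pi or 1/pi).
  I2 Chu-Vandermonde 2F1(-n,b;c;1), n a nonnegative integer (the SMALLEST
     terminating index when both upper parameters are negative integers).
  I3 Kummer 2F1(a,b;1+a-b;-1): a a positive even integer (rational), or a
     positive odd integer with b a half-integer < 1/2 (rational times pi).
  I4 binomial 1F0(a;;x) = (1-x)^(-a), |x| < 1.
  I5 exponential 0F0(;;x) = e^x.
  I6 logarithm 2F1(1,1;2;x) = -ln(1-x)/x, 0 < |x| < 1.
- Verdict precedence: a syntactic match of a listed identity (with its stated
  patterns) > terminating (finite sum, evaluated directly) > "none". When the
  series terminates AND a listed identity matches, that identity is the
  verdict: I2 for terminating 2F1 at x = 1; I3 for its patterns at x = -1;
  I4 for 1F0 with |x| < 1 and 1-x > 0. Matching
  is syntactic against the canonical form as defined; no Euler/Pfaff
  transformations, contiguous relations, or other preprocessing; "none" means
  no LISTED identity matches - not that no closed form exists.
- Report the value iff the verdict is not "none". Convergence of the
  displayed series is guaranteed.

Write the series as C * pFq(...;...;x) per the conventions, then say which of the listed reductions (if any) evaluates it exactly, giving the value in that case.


This is -\frac{11}{10} * 2F1(\frac{5}{2}, 6; \frac{1}{2}; -\frac{1}{7}) in reduced canonical form. Verdict: no listed reduction: x = -\frac{1}{7} and upper {\frac{5}{2}, 6} fail every I1-I6 pattern.

Structural cue: with t_0 = -\frac{11}{10}, the product of the first k integers (C = -11/10, x = -1/7) is k!.
Consecutive-term ratio: r(k) = -\frac{1}{7} * (k+\frac{5}{2}) (k+6) / [(k+\frac{1}{2}) (k+1)] ; factor over Q: parameters, x = -\frac{1}{7}, and C = -\frac{11}{10}.


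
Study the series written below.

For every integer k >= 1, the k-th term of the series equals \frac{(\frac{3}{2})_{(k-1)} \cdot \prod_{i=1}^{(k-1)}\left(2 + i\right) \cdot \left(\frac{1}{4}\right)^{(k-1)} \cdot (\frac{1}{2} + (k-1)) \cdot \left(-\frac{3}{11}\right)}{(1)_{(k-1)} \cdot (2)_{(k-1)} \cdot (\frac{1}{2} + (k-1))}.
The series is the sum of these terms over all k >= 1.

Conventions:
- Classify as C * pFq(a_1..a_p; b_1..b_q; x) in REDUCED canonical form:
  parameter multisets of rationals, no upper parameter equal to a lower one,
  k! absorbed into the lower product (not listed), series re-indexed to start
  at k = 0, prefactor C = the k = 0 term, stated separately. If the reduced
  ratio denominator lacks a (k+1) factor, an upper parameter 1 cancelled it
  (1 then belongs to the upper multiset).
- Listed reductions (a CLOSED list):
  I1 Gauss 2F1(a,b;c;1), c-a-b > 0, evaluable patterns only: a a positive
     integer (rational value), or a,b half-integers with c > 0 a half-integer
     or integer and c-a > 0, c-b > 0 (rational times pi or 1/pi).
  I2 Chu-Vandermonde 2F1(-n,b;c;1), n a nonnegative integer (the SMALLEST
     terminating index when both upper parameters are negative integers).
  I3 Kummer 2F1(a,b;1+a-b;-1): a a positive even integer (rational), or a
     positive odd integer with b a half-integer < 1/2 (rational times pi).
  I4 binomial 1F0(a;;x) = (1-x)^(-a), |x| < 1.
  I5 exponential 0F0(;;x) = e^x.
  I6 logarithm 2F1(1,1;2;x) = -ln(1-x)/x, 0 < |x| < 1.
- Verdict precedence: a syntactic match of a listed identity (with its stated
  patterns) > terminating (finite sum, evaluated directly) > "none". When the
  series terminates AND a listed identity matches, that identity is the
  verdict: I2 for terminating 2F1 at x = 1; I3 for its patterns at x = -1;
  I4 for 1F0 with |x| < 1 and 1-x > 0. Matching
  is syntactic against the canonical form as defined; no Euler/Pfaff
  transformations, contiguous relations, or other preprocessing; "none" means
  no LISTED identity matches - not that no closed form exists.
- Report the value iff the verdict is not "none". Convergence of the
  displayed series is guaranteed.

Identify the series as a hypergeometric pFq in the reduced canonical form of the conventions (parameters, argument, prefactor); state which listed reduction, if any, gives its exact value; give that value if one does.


This is -\frac{3}{11} * 2F1(\frac{3}{2}, 3; 2; \frac{1}{4}) in reduced canonical form. Verdict: none. Every listed pattern misses the 2F1 form at \frac{1}{4}, upper {\frac{3}{2}, 3}.

Structural cue: t_0 being -\frac{3}{11}, the running product (prefactor -3/11) telescopes to a rising factorial.
Consecutive-term ratio: r(k) = \frac{1}{4} * (k+\frac{3}{2}) (k+3) / [(k+2) (k+1)] - rational; roots negated = parameters, x = \frac{1}{4}, C = -\frac{3}{11}.


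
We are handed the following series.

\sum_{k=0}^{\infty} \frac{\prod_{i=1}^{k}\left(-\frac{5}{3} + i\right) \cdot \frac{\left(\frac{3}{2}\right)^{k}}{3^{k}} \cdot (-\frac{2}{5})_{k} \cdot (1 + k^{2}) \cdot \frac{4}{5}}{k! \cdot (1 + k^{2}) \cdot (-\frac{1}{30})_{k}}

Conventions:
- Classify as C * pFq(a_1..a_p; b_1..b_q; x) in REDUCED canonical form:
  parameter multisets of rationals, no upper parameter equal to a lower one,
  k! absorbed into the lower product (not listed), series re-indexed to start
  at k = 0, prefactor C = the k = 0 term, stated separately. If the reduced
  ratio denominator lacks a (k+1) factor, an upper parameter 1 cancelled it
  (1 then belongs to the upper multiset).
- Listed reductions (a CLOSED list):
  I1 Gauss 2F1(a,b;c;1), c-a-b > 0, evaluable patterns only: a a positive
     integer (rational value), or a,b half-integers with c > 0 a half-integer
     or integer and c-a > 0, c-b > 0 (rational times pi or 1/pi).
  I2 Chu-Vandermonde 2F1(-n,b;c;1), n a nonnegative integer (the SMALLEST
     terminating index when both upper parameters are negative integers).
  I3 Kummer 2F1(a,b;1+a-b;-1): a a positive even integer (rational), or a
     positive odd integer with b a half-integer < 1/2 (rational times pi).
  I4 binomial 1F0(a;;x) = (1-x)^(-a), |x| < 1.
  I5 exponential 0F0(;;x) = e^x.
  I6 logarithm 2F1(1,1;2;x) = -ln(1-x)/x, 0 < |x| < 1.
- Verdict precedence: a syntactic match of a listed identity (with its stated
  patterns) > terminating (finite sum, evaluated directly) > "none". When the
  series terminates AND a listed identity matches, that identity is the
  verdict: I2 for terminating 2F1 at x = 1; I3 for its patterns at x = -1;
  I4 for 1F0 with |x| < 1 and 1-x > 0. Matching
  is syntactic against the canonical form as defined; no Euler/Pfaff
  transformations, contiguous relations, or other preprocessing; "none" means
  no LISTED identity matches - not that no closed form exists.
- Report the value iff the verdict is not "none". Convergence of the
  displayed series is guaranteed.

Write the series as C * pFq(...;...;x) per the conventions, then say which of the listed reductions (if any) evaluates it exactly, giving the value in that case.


x = \frac{1}{2} here; the reduced form reads 2F1, upper {-\frac{2}{3}, -\frac{2}{5}}, lower {-\frac{1}{30}}, C = \frac{4}{5}. Verdict: none. A 2F1 with upper {-\frac{2}{3}, -\frac{2}{5}} fits none of I1-I6 at x = \frac{1}{2}; the sum runs forever.

First insight: t_0 = \frac{4}{5} here, and the two k-th powers (prefactor 4/5) combine into one argument.
Consecutive-term ratio: r(k) = \frac{1}{2} * (k-\frac{2}{3}) (k-\frac{2}{5}) / [(k-\frac{1}{30}) (k+1)] - rational in k. x = \frac{1}{2}; t_0 = \frac{4}{5}; negate the roots.


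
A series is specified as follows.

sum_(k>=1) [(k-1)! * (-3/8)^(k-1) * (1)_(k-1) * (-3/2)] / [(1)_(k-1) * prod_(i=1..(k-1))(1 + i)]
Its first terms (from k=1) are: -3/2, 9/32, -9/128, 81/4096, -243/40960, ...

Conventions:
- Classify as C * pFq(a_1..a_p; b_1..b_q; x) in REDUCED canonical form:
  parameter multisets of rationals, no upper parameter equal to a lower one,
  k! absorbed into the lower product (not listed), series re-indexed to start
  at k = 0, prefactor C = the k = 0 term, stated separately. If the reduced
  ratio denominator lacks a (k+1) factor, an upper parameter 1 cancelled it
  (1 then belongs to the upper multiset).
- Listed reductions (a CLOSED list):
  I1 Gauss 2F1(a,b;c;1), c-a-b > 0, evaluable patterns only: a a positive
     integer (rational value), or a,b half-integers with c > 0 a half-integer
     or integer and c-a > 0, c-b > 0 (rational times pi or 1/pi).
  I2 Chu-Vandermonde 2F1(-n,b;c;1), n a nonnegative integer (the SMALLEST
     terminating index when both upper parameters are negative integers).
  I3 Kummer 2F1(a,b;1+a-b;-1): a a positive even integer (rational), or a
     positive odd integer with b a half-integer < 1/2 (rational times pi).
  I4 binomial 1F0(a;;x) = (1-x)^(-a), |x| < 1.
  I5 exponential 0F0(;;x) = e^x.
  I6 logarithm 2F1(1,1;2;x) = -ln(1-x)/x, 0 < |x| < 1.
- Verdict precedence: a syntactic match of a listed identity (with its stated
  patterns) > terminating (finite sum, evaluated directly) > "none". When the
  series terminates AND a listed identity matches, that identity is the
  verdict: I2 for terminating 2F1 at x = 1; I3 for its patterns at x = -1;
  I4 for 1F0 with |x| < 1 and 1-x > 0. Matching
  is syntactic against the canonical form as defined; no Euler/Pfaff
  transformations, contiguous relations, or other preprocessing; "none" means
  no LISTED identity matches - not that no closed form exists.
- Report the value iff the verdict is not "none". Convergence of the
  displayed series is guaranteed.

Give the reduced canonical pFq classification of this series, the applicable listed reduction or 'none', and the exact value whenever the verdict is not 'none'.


At argument -3/8: a 2F1 with upper {1, 1}, lower {2}, scaled by C = -3/2. Verdict: the logarithmic series (I6) matches (the logarithm: parameters (1,1;2), x = -3/8). Exact value: (-4) * ln(11/8).

Key step: t_0 being -3/2, (1)_k (C = -3/2, x = -3/8) is k! itself.
Step ratio: r(k) = (-3/8) * (k+1) (k+1) / [(k+2) (k+1)] - poly over poly, x = (-3/8) from leading terms; C = -3/2 at k = 0.


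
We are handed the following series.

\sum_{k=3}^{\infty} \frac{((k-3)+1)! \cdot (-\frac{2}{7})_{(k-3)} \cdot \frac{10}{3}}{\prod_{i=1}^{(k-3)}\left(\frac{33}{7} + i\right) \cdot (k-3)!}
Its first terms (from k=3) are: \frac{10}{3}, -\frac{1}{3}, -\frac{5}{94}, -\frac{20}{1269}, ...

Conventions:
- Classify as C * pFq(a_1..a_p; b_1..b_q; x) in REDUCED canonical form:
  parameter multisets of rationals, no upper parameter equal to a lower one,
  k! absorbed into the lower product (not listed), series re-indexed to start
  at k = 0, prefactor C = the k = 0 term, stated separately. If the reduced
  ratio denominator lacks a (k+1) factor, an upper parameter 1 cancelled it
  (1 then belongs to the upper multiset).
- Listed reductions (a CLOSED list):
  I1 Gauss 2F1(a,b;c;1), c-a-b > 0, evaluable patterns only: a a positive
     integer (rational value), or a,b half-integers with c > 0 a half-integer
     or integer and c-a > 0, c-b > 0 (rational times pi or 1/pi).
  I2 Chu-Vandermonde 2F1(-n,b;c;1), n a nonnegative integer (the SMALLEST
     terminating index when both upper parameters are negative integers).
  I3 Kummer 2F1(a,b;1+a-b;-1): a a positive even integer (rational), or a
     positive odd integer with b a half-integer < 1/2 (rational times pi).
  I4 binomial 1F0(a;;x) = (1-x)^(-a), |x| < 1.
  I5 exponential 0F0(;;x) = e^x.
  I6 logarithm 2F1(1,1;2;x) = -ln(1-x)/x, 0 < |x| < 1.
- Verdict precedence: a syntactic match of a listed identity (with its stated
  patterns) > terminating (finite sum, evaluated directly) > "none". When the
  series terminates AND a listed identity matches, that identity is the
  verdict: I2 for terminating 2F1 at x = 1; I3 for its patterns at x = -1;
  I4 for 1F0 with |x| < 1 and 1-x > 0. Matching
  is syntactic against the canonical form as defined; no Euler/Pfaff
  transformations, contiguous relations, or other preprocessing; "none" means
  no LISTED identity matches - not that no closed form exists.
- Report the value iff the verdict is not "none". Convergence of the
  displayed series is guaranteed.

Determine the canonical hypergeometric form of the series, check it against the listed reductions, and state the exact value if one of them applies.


Key step: t_0 being \frac{10}{3}, the lower running product (prefactor 10/3) is a rising factorial.
Ratio: r(k) = 1 * (k-\frac{2}{7}) (k+2) / [(k+\frac{40}{7}) (k+1)] ; factor over Q: parameters, x = 1, and C = \frac{10}{3}.

Reduced: x = 1, 2F1, upper = {-\frac{2}{7}, 2}, lower = {\frac{40}{7}}, C = \frac{10}{3}. Verdict: this is Gauss (I1, integer-parameter pattern) (x = 1: the Gamma ratio telescopes since c-a-b = 4 > 0 and a = 2 in Z>0). Exact value: \frac{143}{49}.


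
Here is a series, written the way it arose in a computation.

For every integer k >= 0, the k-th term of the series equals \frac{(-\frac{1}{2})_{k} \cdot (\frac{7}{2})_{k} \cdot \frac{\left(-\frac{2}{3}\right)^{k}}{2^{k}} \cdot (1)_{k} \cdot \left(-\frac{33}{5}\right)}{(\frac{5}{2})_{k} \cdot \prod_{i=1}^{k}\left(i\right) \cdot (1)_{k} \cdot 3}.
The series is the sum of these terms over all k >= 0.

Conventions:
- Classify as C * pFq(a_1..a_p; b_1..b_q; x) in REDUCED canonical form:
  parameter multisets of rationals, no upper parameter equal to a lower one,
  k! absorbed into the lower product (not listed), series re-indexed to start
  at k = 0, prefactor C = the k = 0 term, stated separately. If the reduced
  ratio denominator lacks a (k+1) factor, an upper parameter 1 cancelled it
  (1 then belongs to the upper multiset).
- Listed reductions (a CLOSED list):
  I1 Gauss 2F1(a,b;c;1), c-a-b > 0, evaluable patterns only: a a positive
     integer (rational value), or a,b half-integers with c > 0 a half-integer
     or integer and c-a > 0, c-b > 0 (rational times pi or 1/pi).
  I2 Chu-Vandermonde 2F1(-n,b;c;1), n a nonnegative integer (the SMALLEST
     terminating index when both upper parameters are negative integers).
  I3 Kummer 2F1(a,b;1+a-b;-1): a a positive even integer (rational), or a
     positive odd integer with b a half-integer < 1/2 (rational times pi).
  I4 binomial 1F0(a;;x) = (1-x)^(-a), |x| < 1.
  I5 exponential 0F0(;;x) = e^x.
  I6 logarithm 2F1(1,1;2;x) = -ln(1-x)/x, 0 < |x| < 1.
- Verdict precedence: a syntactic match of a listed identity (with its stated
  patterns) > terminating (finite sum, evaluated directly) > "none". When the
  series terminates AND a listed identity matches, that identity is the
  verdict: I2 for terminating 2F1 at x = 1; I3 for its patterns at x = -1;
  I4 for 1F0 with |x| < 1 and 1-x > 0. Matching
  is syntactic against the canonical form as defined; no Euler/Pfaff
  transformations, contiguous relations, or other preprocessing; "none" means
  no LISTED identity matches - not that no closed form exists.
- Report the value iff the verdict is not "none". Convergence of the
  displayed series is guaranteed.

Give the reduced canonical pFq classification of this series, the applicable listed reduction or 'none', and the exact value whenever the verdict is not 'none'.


Reduced: x = -\frac{1}{3}, 2F1, upper = {-\frac{1}{2}, \frac{7}{2}}, lower = {\frac{5}{2}}, C = -\frac{11}{5}. Verdict: none - this 2F1 at x = -\frac{1}{3} matches no listed pattern, and upper {-\frac{1}{2}, \frac{7}{2}} holds no stopper.

Key observation: x = -\frac{1}{3} and the constant factors (C = -11/5) combine into one prefactor.
Consecutive-term ratio: r(k) = -\frac{1}{3} * (k-\frac{1}{2}) (k+\frac{7}{2}) / [(k+\frac{5}{2}) (k+1)] - rational in k, leading ratio -\frac{1}{3}; with t_0 = -\frac{11}{5}, classification follows.


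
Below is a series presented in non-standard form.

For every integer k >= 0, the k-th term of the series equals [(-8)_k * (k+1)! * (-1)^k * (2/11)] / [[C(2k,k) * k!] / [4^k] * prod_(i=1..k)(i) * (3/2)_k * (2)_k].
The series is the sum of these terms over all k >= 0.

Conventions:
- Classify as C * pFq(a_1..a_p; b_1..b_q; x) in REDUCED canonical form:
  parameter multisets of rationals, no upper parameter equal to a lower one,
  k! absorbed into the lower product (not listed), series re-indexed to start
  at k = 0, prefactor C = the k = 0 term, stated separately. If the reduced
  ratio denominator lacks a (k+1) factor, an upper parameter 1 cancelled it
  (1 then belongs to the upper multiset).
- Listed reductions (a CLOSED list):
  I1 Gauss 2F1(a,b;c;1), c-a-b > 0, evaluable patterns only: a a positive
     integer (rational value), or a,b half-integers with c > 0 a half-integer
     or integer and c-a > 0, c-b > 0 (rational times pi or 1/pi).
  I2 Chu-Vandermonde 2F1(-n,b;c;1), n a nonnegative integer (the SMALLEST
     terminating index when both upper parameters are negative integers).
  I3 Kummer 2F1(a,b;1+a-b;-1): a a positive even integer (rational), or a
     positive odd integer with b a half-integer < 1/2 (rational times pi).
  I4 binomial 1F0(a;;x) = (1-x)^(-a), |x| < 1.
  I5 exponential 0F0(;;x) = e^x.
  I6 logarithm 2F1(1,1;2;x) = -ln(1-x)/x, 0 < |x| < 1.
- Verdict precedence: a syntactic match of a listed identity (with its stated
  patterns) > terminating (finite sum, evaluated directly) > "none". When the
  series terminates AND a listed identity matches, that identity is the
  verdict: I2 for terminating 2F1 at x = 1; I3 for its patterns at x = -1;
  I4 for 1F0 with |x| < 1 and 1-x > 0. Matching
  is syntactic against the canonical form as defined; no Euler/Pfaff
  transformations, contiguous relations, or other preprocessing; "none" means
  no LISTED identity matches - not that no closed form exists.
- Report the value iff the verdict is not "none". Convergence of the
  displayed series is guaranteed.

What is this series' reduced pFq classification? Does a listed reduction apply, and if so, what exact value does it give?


Key step: with t_0 = 2/11, the factorial ratio (prefactor 2/11) (k+a-1)!/(a-1)! is a rising factorial (a)_k.
Term ratio: r(k) = (-1) * (k-8) / [(k+1/2) (k+3/2) (k+1)] ; factor over Q: parameters, x = (-1), and C = 2/11.

x = -1 here; the reduced form reads 1F2, upper {-8}, lower {1/2, 3/2}, C = 2/11. Verdict: terminating - upper parameter -8 makes this a finite sum (last index 8), evaluated exactly. Hence: 43695868731946/9978587994375.
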